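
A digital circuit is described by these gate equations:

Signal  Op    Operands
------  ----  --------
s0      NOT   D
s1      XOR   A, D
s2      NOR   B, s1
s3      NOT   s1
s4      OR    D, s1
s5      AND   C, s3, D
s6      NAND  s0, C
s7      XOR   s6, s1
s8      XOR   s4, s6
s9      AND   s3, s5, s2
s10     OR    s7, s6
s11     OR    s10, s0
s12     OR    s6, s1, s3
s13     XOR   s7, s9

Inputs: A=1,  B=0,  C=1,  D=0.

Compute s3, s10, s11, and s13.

s0 = NOT D = NOT 0 = 1
s1 = A XOR D = 1 XOR 0 = 1
s2 = B NOR s1 = 0 NOR 1 = 0
s3 = NOT s1 = NOT 1 = 0
s5 = C AND s3 AND D = 1 AND 0 AND 0 = 0
s6 = s0 NAND C = 1 NAND 1 = 0
s7 = s6 XOR s1 = 0 XOR 1 = 1
s9 = s3 AND s5 AND s2 = 0 AND 0 AND 0 = 0
s10 = s7 OR s6 = 1 OR 0 = 1
s11 = s10 OR s0 = 1 OR 1 = 1
s13 = s7 XOR s9 = 1 XOR 0 = 1

s3 = 0; s10 = 1; s11 = 1; s13 = 1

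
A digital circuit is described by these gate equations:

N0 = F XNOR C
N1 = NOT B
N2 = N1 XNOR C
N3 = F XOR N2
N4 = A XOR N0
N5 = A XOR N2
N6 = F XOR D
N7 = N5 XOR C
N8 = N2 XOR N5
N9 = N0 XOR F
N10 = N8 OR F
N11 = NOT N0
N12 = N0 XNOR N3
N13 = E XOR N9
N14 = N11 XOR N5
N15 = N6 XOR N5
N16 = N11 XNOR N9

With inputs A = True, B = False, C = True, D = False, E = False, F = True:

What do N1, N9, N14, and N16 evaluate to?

N1 = True, N9 = False, N14 = False, N16 = True

N0 = F XNOR C = True XNOR True = True
N1 = NOT B = NOT False = True
N2 = N1 XNOR C = True XNOR True = True
N5 = A XOR N2 = True XOR True = False
N9 = N0 XOR F = True XOR True = False
N11 = NOT N0 = NOT True = False
N14 = N11 XOR N5 = False XOR False = False
N16 = N11 XNOR N9 = False XNOR False = True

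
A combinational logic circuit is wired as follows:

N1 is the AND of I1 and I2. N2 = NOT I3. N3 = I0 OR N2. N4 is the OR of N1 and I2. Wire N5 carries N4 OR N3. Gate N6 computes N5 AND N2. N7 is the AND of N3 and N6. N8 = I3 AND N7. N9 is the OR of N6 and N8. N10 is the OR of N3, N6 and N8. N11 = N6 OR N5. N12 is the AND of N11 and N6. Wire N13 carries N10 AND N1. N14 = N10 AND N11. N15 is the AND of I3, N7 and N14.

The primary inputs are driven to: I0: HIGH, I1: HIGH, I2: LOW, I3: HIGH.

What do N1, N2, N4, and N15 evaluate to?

N1 = LOW; N2 = LOW; N4 = LOW; N15 = LOW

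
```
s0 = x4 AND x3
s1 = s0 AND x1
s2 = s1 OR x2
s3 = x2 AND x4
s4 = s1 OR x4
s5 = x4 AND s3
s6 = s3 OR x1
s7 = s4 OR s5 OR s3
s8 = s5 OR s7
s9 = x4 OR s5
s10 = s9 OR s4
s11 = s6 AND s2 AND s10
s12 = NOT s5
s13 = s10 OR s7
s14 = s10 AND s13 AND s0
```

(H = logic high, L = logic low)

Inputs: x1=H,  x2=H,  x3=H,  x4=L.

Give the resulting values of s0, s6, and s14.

s0 = L, s6 = H, s14 = L

s0 = x4 AND x3 = L AND H = L
s1 = s0 AND x1 = L AND H = L
s3 = x2 AND x4 = H AND L = L
s4 = s1 OR x4 = L OR L = L
s5 = x4 AND s3 = L AND L = L
s6 = s3 OR x1 = L OR H = H
s7 = s4 OR s5 OR s3 = L OR L OR L = L
s9 = x4 OR s5 = L OR L = L
s10 = s9 OR s4 = L OR L = L
s13 = s10 OR s7 = L OR L = L
s14 = s10 AND s13 AND s0 = L AND L AND L = L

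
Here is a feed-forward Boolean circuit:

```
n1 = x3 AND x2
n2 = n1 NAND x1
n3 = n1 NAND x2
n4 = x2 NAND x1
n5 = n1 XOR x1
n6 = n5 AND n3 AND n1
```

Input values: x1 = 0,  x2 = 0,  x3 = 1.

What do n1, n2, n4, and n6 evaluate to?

n1 = 0  n2 = 1  n4 = 1  n6 = 0

n1 = x3 AND x2 = 1 AND 0 = 0
n2 = n1 NAND x1 = 0 NAND 0 = 1
n3 = n1 NAND x2 = 0 NAND 0 = 1
n4 = x2 NAND x1 = 0 NAND 0 = 1
n5 = n1 XOR x1 = 0 XOR 0 = 0
n6 = n5 AND n3 AND n1 = 0 AND 1 AND 0 = 0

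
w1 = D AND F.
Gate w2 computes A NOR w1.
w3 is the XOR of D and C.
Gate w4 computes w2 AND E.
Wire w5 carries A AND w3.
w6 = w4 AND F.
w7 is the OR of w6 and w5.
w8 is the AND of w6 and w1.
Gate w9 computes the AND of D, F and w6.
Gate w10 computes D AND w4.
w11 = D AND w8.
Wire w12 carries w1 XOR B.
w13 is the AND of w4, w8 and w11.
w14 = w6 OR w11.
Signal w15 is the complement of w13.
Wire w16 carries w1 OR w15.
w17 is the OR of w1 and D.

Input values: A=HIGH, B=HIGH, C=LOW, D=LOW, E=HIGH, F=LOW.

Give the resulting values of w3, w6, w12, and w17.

w3 = LOW, w6 = LOW, w12 = HIGH, w17 = LOW

w1 = D AND F = LOW AND LOW = LOW
w2 = A NOR w1 = HIGH NOR LOW = LOW
w3 = D XOR C = LOW XOR LOW = LOW
w4 = w2 AND E = LOW AND HIGH = LOW
w6 = w4 AND F = LOW AND LOW = LOW
w12 = w1 XOR B = LOW XOR HIGH = HIGH
w17 = w1 OR D = LOW OR LOW = LOW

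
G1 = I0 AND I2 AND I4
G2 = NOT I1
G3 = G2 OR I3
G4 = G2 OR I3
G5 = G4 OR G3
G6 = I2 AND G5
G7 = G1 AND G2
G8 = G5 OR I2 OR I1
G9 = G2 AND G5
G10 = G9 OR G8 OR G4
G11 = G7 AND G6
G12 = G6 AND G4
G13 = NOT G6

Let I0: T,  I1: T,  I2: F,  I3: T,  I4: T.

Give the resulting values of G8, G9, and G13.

G8 = T  G9 = F  G13 = T

G2 = NOT I1 = NOT T = F
G3 = G2 OR I3 = F OR T = T
G4 = G2 OR I3 = F OR T = T
G5 = G4 OR G3 = T OR T = T
G6 = I2 AND G5 = F AND T = F
G8 = G5 OR I2 OR I1 = T OR F OR T = T
G9 = G2 AND G5 = F AND T = F
G13 = NOT G6 = NOT F = T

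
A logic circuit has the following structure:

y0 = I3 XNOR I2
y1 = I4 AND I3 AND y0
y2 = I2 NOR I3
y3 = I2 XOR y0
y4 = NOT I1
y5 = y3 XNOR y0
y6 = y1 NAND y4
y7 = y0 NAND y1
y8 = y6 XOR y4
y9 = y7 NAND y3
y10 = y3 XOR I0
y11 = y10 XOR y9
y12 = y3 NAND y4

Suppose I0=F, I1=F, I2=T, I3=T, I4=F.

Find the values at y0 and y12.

y0 = T  y12 = T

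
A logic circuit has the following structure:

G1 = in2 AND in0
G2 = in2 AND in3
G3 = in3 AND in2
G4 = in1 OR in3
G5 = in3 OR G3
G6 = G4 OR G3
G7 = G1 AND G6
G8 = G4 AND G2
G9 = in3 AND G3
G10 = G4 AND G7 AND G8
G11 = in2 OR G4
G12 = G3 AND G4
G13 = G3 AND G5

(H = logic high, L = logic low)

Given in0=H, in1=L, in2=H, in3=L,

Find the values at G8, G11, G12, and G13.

G2 = in2 AND in3 = H AND L = L
G3 = in3 AND in2 = L AND H = L
G4 = in1 OR in3 = L OR L = L
G5 = in3 OR G3 = L OR L = L
G8 = G4 AND G2 = L AND L = L
G11 = in2 OR G4 = H OR L = H
G12 = G3 AND G4 = L AND L = L
G13 = G3 AND G5 = L AND L = L

G8 = L  G11 = H  G12 = L  G13 = L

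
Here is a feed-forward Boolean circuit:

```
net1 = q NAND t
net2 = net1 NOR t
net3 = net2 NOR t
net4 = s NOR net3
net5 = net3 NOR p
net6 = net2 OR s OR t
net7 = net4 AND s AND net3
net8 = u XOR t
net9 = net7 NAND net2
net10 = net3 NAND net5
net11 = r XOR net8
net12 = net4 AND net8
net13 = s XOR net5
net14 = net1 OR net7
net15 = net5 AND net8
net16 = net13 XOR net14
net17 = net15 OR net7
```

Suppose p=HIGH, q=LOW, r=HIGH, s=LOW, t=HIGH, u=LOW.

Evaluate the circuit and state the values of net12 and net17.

net1 = q NAND t = LOW NAND HIGH = HIGH
net2 = net1 NOR t = HIGH NOR HIGH = LOW
net3 = net2 NOR t = LOW NOR HIGH = LOW
net4 = s NOR net3 = LOW NOR LOW = HIGH
net5 = net3 NOR p = LOW NOR HIGH = LOW
net7 = net4 AND s AND net3 = HIGH AND LOW AND LOW = LOW
net8 = u XOR t = LOW XOR HIGH = HIGH
net12 = net4 AND net8 = HIGH AND HIGH = HIGH
net15 = net5 AND net8 = LOW AND HIGH = LOW
net17 = net15 OR net7 = LOW OR LOW = LOW

net12 = HIGH, net17 = LOW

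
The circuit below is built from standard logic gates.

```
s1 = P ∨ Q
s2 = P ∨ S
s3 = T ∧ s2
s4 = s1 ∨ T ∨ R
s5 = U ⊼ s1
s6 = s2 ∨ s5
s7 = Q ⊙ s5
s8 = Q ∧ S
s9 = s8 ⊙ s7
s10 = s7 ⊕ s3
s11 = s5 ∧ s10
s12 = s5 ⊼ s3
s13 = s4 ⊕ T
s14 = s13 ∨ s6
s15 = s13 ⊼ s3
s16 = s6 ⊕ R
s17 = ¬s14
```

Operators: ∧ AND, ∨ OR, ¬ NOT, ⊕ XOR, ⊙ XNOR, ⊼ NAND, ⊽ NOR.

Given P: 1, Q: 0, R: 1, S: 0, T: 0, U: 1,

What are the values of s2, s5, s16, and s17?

s1 = P OR Q = 1 OR 0 = 1
s2 = P OR S = 1 OR 0 = 1
s4 = s1 OR T OR R = 1 OR 0 OR 1 = 1
s5 = U NAND s1 = 1 NAND 1 = 0
s6 = s2 OR s5 = 1 OR 0 = 1
s13 = s4 XOR T = 1 XOR 0 = 1
s14 = s13 OR s6 = 1 OR 1 = 1
s16 = s6 XOR R = 1 XOR 1 = 0
s17 = NOT s14 = NOT 1 = 0

s2 = 1; s5 = 0; s16 = 0; s17 = 0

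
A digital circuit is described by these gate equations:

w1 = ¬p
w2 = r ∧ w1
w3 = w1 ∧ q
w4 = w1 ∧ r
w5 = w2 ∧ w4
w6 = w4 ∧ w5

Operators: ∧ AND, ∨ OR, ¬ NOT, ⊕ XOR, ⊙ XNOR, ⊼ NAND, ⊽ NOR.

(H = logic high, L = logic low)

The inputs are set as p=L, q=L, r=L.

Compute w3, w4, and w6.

w3 = L; w4 = L; w6 = L

w1 = NOT p = NOT L = H
w2 = r AND w1 = L AND H = L
w3 = w1 AND q = H AND L = L
w4 = w1 AND r = H AND L = L
w5 = w2 AND w4 = L AND L = L
w6 = w4 AND w5 = L AND L = L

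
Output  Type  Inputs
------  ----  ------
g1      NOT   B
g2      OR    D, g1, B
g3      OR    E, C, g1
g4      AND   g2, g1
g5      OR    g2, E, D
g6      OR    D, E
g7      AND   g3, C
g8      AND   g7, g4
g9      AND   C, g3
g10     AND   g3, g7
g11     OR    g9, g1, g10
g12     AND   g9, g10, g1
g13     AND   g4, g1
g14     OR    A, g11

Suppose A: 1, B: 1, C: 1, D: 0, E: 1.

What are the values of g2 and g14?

g1 = NOT B = NOT 1 = 0
g2 = D OR g1 OR B = 0 OR 0 OR 1 = 1
g3 = E OR C OR g1 = 1 OR 1 OR 0 = 1
g7 = g3 AND C = 1 AND 1 = 1
g9 = C AND g3 = 1 AND 1 = 1
g10 = g3 AND g7 = 1 AND 1 = 1
g11 = g9 OR g1 OR g10 = 1 OR 0 OR 1 = 1
g14 = A OR g11 = 1 OR 1 = 1

g2 = 1; g14 = 1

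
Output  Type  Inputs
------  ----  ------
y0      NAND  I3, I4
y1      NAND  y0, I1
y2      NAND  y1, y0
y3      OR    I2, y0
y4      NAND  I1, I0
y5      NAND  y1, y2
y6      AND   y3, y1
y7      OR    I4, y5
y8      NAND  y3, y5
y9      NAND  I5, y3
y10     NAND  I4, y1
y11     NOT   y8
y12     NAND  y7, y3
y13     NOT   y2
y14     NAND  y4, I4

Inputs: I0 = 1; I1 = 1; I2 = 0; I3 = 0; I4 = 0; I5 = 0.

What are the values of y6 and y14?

y0 = I3 NAND I4 = 0 NAND 0 = 1
y1 = y0 NAND I1 = 1 NAND 1 = 0
y3 = I2 OR y0 = 0 OR 1 = 1
y4 = I1 NAND I0 = 1 NAND 1 = 0
y6 = y3 AND y1 = 1 AND 0 = 0
y14 = y4 NAND I4 = 0 NAND 0 = 1

y6 = 0; y14 = 1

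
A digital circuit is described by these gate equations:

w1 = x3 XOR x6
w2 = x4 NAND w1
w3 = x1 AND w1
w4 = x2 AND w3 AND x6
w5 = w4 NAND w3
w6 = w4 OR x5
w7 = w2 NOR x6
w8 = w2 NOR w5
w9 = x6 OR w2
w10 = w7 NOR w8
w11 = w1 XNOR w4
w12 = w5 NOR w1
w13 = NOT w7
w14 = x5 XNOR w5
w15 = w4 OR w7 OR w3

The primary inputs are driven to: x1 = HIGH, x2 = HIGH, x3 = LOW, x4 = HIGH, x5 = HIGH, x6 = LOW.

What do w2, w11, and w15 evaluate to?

w1 = x3 XOR x6 = LOW XOR LOW = LOW
w2 = x4 NAND w1 = HIGH NAND LOW = HIGH
w3 = x1 AND w1 = HIGH AND LOW = LOW
w4 = x2 AND w3 AND x6 = HIGH AND LOW AND LOW = LOW
w7 = w2 NOR x6 = HIGH NOR LOW = LOW
w11 = w1 XNOR w4 = LOW XNOR LOW = HIGH
w15 = w4 OR w7 OR w3 = LOW OR LOW OR LOW = LOW

w2 = HIGH; w11 = HIGH; w15 = LOW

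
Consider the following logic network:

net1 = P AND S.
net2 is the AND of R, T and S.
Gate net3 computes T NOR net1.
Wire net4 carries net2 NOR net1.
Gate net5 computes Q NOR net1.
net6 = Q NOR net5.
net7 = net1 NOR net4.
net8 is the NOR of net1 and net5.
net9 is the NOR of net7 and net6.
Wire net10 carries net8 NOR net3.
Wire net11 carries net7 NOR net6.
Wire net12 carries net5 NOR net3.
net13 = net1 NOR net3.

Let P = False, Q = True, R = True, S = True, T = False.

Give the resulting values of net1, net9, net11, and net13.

net1 = False, net9 = True, net11 = True, net13 = False

net1 = P AND S = False AND True = False
net2 = R AND T AND S = True AND False AND True = False
net3 = T NOR net1 = False NOR False = True
net4 = net2 NOR net1 = False NOR False = True
net5 = Q NOR net1 = True NOR False = False
net6 = Q NOR net5 = True NOR False = False
net7 = net1 NOR net4 = False NOR True = False
net9 = net7 NOR net6 = False NOR False = True
net11 = net7 NOR net6 = False NOR False = True
net13 = net1 NOR net3 = False NOR True = False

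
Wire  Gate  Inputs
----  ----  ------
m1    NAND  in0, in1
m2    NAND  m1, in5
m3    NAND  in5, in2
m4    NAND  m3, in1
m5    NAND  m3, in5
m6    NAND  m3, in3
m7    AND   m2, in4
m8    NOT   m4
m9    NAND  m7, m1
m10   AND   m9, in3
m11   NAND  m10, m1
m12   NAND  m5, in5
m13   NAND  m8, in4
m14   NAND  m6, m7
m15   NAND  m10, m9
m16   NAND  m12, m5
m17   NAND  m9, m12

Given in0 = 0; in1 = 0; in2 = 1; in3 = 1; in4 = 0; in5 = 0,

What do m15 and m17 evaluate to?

m15 = 0  m17 = 0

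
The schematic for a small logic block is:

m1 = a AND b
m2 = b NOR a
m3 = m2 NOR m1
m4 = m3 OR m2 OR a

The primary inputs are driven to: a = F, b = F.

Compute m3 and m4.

m1 = a AND b = F AND F = F
m2 = b NOR a = F NOR F = T
m3 = m2 NOR m1 = T NOR F = F
m4 = m3 OR m2 OR a = F OR T OR F = T

m3 = F, m4 = T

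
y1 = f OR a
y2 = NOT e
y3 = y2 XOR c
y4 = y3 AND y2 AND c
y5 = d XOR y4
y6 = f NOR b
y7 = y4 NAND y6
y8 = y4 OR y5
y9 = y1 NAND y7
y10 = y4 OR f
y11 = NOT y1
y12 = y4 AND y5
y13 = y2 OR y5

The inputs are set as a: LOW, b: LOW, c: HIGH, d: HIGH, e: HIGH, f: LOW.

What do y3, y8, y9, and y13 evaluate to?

y3 = HIGH; y8 = HIGH; y9 = HIGH; y13 = HIGH

y1 = f OR a = LOW OR LOW = LOW
y2 = NOT e = NOT HIGH = LOW
y3 = y2 XOR c = LOW XOR HIGH = HIGH
y4 = y3 AND y2 AND c = HIGH AND LOW AND HIGH = LOW
y5 = d XOR y4 = HIGH XOR LOW = HIGH
y6 = f NOR b = LOW NOR LOW = HIGH
y7 = y4 NAND y6 = LOW NAND HIGH = HIGH
y8 = y4 OR y5 = LOW OR HIGH = HIGH
y9 = y1 NAND y7 = LOW NAND HIGH = HIGH
y13 = y2 OR y5 = LOW OR HIGH = HIGH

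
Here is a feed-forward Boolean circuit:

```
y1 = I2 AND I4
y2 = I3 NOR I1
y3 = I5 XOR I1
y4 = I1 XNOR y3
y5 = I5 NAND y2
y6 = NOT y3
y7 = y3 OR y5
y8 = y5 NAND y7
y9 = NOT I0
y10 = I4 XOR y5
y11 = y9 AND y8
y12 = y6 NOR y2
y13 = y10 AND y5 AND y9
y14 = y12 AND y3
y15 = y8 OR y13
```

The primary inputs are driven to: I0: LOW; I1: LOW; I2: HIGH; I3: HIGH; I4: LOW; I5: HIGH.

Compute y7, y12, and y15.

y7 = HIGH, y12 = HIGH, y15 = HIGH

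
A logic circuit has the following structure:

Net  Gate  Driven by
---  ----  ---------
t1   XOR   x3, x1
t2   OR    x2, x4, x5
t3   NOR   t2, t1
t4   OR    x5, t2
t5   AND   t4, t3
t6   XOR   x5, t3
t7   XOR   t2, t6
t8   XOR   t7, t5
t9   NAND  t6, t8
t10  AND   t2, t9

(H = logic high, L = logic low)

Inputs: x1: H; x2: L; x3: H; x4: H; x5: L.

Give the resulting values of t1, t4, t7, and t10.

t1 = L, t4 = H, t7 = H, t10 = H

t1 = x3 XOR x1 = H XOR H = L
t2 = x2 OR x4 OR x5 = L OR H OR L = H
t3 = t2 NOR t1 = H NOR L = L
t4 = x5 OR t2 = L OR H = H
t5 = t4 AND t3 = H AND L = L
t6 = x5 XOR t3 = L XOR L = L
t7 = t2 XOR t6 = H XOR L = H
t8 = t7 XOR t5 = H XOR L = H
t9 = t6 NAND t8 = L NAND H = H
t10 = t2 AND t9 = H AND H = H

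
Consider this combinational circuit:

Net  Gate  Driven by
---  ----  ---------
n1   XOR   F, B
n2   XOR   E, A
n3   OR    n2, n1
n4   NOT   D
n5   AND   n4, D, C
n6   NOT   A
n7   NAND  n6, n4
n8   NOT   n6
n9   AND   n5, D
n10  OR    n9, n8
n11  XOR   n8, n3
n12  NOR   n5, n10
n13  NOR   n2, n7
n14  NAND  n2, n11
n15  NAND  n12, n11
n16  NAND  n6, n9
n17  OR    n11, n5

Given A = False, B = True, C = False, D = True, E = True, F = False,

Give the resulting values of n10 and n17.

n10 = False, n17 = True

n1 = F XOR B = False XOR True = True
n2 = E XOR A = True XOR False = True
n3 = n2 OR n1 = True OR True = True
n4 = NOT D = NOT True = False
n5 = n4 AND D AND C = False AND True AND False = False
n6 = NOT A = NOT False = True
n8 = NOT n6 = NOT True = False
n9 = n5 AND D = False AND True = False
n10 = n9 OR n8 = False OR False = False
n11 = n8 XOR n3 = False XOR True = True
n17 = n11 OR n5 = True OR False = True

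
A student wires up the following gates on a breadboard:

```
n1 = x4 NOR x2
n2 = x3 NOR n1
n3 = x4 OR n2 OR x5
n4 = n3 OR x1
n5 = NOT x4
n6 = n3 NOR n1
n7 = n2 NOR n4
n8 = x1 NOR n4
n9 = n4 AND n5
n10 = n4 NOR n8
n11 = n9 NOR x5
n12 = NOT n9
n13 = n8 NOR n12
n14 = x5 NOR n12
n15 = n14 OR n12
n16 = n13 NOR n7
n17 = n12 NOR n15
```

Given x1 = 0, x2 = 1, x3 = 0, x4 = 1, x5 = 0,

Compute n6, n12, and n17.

n6 = 0; n12 = 1; n17 = 0

n1 = x4 NOR x2 = 1 NOR 1 = 0
n2 = x3 NOR n1 = 0 NOR 0 = 1
n3 = x4 OR n2 OR x5 = 1 OR 1 OR 0 = 1
n4 = n3 OR x1 = 1 OR 0 = 1
n5 = NOT x4 = NOT 1 = 0
n6 = n3 NOR n1 = 1 NOR 0 = 0
n9 = n4 AND n5 = 1 AND 0 = 0
n12 = NOT n9 = NOT 0 = 1
n14 = x5 NOR n12 = 0 NOR 1 = 0
n15 = n14 OR n12 = 0 OR 1 = 1
n17 = n12 NOR n15 = 1 NOR 1 = 0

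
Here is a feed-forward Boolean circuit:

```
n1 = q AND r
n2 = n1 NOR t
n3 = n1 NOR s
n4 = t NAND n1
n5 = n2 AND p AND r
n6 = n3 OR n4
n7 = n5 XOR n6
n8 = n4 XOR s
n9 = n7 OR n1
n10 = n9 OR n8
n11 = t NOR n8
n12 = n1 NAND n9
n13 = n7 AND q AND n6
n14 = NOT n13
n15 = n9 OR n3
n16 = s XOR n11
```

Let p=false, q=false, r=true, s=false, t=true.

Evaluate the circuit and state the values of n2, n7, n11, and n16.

n1 = q AND r = false AND true = false
n2 = n1 NOR t = false NOR true = false
n3 = n1 NOR s = false NOR false = true
n4 = t NAND n1 = true NAND false = true
n5 = n2 AND p AND r = false AND false AND true = false
n6 = n3 OR n4 = true OR true = true
n7 = n5 XOR n6 = false XOR true = true
n8 = n4 XOR s = true XOR false = true
n11 = t NOR n8 = true NOR true = false
n16 = s XOR n11 = false XOR false = false

n2 = false, n7 = true, n11 = false, n16 = false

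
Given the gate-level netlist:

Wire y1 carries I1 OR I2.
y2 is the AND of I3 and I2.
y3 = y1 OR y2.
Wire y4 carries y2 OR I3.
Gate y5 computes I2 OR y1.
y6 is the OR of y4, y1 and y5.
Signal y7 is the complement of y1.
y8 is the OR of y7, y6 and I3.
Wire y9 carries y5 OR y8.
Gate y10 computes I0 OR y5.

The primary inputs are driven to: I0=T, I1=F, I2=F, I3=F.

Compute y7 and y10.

y7 = T, y10 = T

y1 = I1 OR I2 = F OR F = F
y5 = I2 OR y1 = F OR F = F
y7 = NOT y1 = NOT F = T
y10 = I0 OR y5 = T OR F = T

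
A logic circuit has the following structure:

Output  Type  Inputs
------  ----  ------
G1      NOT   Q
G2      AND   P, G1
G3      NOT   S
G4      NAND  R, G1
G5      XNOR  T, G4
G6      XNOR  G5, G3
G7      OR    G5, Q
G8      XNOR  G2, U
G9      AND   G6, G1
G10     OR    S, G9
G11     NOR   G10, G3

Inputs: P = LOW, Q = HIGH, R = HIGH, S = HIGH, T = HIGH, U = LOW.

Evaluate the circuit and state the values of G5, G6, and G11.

G5 = HIGH, G6 = LOW, G11 = LOW

G1 = NOT Q = NOT HIGH = LOW
G3 = NOT S = NOT HIGH = LOW
G4 = R NAND G1 = HIGH NAND LOW = HIGH
G5 = T XNOR G4 = HIGH XNOR HIGH = HIGH
G6 = G5 XNOR G3 = HIGH XNOR LOW = LOW
G9 = G6 AND G1 = LOW AND LOW = LOW
G10 = S OR G9 = HIGH OR LOW = HIGH
G11 = G10 NOR G3 = HIGH NOR LOW = LOW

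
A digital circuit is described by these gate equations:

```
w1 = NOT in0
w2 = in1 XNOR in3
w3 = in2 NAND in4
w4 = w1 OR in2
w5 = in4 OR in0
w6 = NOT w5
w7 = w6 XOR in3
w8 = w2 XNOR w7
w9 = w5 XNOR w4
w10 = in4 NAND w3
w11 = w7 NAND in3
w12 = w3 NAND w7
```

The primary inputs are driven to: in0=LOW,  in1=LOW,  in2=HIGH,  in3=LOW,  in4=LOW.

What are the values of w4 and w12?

w4 = HIGH; w12 = LOW

w1 = NOT in0 = NOT LOW = HIGH
w3 = in2 NAND in4 = HIGH NAND LOW = HIGH
w4 = w1 OR in2 = HIGH OR HIGH = HIGH
w5 = in4 OR in0 = LOW OR LOW = LOW
w6 = NOT w5 = NOT LOW = HIGH
w7 = w6 XOR in3 = HIGH XOR LOW = HIGH
w12 = w3 NAND w7 = HIGH NAND HIGH = LOW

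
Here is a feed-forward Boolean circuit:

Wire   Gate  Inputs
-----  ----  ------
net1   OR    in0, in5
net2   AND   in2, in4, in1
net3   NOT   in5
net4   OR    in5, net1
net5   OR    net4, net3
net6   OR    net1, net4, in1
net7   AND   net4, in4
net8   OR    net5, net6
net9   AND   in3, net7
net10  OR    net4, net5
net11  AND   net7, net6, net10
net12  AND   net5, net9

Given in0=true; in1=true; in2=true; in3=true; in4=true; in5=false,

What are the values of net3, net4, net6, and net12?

net3 = true  net4 = true  net6 = true  net12 = true

net1 = in0 OR in5 = true OR false = true
net3 = NOT in5 = NOT false = true
net4 = in5 OR net1 = false OR true = true
net5 = net4 OR net3 = true OR true = true
net6 = net1 OR net4 OR in1 = true OR true OR true = true
net7 = net4 AND in4 = true AND true = true
net9 = in3 AND net7 = true AND true = true
net12 = net5 AND net9 = true AND true = true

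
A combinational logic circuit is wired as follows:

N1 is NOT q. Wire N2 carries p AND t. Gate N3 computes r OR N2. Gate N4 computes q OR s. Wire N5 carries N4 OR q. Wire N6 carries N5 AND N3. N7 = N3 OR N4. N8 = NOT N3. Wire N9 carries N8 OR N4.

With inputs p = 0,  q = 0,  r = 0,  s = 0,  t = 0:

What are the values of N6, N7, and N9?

N6 = 0, N7 = 0, N9 = 1

N2 = p AND t = 0 AND 0 = 0
N3 = r OR N2 = 0 OR 0 = 0
N4 = q OR s = 0 OR 0 = 0
N5 = N4 OR q = 0 OR 0 = 0
N6 = N5 AND N3 = 0 AND 0 = 0
N7 = N3 OR N4 = 0 OR 0 = 0
N8 = NOT N3 = NOT 0 = 1
N9 = N8 OR N4 = 1 OR 0 = 1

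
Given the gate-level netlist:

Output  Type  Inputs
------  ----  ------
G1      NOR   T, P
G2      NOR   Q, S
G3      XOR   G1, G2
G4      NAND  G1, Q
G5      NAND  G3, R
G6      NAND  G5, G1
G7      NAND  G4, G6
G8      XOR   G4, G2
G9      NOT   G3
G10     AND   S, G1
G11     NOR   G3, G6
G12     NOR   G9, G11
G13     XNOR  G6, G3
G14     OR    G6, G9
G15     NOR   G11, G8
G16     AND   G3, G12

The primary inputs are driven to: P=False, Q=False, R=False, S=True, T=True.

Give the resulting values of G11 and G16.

G11 = False, G16 = False

G1 = T NOR P = True NOR False = False
G2 = Q NOR S = False NOR True = False
G3 = G1 XOR G2 = False XOR False = False
G5 = G3 NAND R = False NAND False = True
G6 = G5 NAND G1 = True NAND False = True
G9 = NOT G3 = NOT False = True
G11 = G3 NOR G6 = False NOR True = False
G12 = G9 NOR G11 = True NOR False = False
G16 = G3 AND G12 = False AND False = False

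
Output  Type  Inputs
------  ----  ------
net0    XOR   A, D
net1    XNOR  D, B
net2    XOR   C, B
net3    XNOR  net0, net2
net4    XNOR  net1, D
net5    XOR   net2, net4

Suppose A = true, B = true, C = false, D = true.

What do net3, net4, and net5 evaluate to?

net0 = A XOR D = true XOR true = false
net1 = D XNOR B = true XNOR true = true
net2 = C XOR B = false XOR true = true
net3 = net0 XNOR net2 = false XNOR true = false
net4 = net1 XNOR D = true XNOR true = true
net5 = net2 XOR net4 = true XOR true = false

net3 = false  net4 = true  net5 = false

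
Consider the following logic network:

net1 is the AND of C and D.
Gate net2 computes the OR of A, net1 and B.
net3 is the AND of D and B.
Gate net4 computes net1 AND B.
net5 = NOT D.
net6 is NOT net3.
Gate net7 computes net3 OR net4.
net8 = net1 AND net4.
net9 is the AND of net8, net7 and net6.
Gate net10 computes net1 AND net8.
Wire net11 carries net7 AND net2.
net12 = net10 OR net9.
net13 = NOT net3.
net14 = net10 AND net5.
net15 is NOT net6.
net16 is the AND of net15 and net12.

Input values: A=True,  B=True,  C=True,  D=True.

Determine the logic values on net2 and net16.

net1 = C AND D = True AND True = True
net2 = A OR net1 OR B = True OR True OR True = True
net3 = D AND B = True AND True = True
net4 = net1 AND B = True AND True = True
net6 = NOT net3 = NOT True = False
net7 = net3 OR net4 = True OR True = True
net8 = net1 AND net4 = True AND True = True
net9 = net8 AND net7 AND net6 = True AND True AND False = False
net10 = net1 AND net8 = True AND True = True
net12 = net10 OR net9 = True OR False = True
net15 = NOT net6 = NOT False = True
net16 = net15 AND net12 = True AND True = True

net2 = True, net16 = True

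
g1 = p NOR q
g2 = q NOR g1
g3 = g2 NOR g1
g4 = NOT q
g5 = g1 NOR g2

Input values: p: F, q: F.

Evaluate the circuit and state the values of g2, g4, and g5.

g2 = F, g4 = T, g5 = F

g1 = p NOR q = F NOR F = T
g2 = q NOR g1 = F NOR T = F
g4 = NOT q = NOT F = T
g5 = g1 NOR g2 = T NOR F = F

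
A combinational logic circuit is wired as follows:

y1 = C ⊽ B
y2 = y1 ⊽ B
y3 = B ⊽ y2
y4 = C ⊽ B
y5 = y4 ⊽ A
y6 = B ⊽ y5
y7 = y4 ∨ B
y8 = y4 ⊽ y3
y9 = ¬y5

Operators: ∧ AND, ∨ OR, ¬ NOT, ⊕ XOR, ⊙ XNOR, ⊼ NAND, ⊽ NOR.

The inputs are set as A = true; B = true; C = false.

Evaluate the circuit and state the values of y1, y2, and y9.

y1 = C NOR B = false NOR true = false
y2 = y1 NOR B = false NOR true = false
y4 = C NOR B = false NOR true = false
y5 = y4 NOR A = false NOR true = false
y9 = NOT y5 = NOT false = true

y1 = false, y2 = false, y9 = true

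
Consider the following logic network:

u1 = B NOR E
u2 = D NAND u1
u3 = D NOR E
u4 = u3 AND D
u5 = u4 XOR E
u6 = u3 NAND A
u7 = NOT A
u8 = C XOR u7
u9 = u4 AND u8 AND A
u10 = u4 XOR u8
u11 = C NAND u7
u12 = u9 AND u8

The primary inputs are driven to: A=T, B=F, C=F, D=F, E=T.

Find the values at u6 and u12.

u3 = D NOR E = F NOR T = F
u4 = u3 AND D = F AND F = F
u6 = u3 NAND A = F NAND T = T
u7 = NOT A = NOT T = F
u8 = C XOR u7 = F XOR F = F
u9 = u4 AND u8 AND A = F AND F AND T = F
u12 = u9 AND u8 = F AND F = F

u6 = T  u12 = F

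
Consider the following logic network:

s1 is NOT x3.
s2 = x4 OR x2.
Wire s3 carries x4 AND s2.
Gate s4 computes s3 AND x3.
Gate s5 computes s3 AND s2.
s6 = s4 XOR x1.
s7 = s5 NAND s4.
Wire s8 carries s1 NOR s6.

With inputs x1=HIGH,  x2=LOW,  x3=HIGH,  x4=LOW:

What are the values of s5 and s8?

s5 = LOW, s8 = LOW

s1 = NOT x3 = NOT HIGH = LOW
s2 = x4 OR x2 = LOW OR LOW = LOW
s3 = x4 AND s2 = LOW AND LOW = LOW
s4 = s3 AND x3 = LOW AND HIGH = LOW
s5 = s3 AND s2 = LOW AND LOW = LOW
s6 = s4 XOR x1 = LOW XOR HIGH = HIGH
s8 = s1 NOR s6 = LOW NOR HIGH = LOW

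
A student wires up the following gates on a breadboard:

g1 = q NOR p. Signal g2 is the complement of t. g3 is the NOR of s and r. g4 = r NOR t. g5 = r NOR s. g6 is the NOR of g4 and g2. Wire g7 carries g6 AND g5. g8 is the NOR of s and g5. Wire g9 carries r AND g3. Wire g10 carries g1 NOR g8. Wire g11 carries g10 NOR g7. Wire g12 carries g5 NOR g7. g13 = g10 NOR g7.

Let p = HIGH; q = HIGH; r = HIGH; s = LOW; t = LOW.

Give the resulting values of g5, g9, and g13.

g1 = q NOR p = HIGH NOR HIGH = LOW
g2 = NOT t = NOT LOW = HIGH
g3 = s NOR r = LOW NOR HIGH = LOW
g4 = r NOR t = HIGH NOR LOW = LOW
g5 = r NOR s = HIGH NOR LOW = LOW
g6 = g4 NOR g2 = LOW NOR HIGH = LOW
g7 = g6 AND g5 = LOW AND LOW = LOW
g8 = s NOR g5 = LOW NOR LOW = HIGH
g9 = r AND g3 = HIGH AND LOW = LOW
g10 = g1 NOR g8 = LOW NOR HIGH = LOW
g13 = g10 NOR g7 = LOW NOR LOW = HIGH

g5 = LOW  g9 = LOW  g13 = HIGH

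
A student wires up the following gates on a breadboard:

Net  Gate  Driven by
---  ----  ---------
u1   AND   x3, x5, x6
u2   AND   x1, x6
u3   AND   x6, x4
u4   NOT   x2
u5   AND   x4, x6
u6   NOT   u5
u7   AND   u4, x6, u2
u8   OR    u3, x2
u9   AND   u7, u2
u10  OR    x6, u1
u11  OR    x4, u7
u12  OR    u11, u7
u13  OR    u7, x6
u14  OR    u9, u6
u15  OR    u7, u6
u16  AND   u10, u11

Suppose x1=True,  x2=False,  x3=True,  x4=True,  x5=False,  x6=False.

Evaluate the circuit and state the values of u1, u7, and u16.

u1 = False; u7 = False; u16 = False

u1 = x3 AND x5 AND x6 = True AND False AND False = False
u2 = x1 AND x6 = True AND False = False
u4 = NOT x2 = NOT False = True
u7 = u4 AND x6 AND u2 = True AND False AND False = False
u10 = x6 OR u1 = False OR False = False
u11 = x4 OR u7 = True OR False = True
u16 = u10 AND u11 = False AND True = False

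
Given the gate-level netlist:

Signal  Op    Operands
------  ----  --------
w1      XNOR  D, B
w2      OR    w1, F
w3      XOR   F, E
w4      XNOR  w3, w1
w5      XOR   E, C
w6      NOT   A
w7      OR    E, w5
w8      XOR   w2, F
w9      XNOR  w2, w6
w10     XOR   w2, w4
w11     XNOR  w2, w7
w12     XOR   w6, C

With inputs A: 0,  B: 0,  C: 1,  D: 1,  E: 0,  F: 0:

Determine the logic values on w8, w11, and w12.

w1 = D XNOR B = 1 XNOR 0 = 0
w2 = w1 OR F = 0 OR 0 = 0
w5 = E XOR C = 0 XOR 1 = 1
w6 = NOT A = NOT 0 = 1
w7 = E OR w5 = 0 OR 1 = 1
w8 = w2 XOR F = 0 XOR 0 = 0
w11 = w2 XNOR w7 = 0 XNOR 1 = 0
w12 = w6 XOR C = 1 XOR 1 = 0

w8 = 0, w11 = 0, w12 = 0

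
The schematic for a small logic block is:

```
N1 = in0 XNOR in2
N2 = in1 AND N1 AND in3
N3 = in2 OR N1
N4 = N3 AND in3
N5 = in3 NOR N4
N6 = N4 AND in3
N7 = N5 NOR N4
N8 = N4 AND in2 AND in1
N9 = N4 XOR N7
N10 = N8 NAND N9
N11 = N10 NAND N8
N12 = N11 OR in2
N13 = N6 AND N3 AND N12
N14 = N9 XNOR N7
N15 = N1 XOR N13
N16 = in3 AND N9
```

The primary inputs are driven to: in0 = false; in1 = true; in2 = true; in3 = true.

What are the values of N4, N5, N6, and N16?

N4 = true, N5 = false, N6 = true, N16 = true

N1 = in0 XNOR in2 = false XNOR true = false
N3 = in2 OR N1 = true OR false = true
N4 = N3 AND in3 = true AND true = true
N5 = in3 NOR N4 = true NOR true = false
N6 = N4 AND in3 = true AND true = true
N7 = N5 NOR N4 = false NOR true = false
N9 = N4 XOR N7 = true XOR false = true
N16 = in3 AND N9 = true AND true = true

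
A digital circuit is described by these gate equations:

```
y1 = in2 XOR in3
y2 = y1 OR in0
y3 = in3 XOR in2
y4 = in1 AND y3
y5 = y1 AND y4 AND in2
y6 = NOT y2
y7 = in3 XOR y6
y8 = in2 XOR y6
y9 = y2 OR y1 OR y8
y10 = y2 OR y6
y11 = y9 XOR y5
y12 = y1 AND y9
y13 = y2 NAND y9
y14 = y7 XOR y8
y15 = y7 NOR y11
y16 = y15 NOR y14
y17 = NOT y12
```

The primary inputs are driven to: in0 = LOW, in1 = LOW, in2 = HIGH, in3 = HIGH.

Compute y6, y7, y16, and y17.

y1 = in2 XOR in3 = HIGH XOR HIGH = LOW
y2 = y1 OR in0 = LOW OR LOW = LOW
y3 = in3 XOR in2 = HIGH XOR HIGH = LOW
y4 = in1 AND y3 = LOW AND LOW = LOW
y5 = y1 AND y4 AND in2 = LOW AND LOW AND HIGH = LOW
y6 = NOT y2 = NOT LOW = HIGH
y7 = in3 XOR y6 = HIGH XOR HIGH = LOW
y8 = in2 XOR y6 = HIGH XOR HIGH = LOW
y9 = y2 OR y1 OR y8 = LOW OR LOW OR LOW = LOW
y11 = y9 XOR y5 = LOW XOR LOW = LOW
y12 = y1 AND y9 = LOW AND LOW = LOW
y14 = y7 XOR y8 = LOW XOR LOW = LOW
y15 = y7 NOR y11 = LOW NOR LOW = HIGH
y16 = y15 NOR y14 = HIGH NOR LOW = LOW
y17 = NOT y12 = NOT LOW = HIGH

y6 = HIGH  y7 = LOW  y16 = LOW  y17 = HIGH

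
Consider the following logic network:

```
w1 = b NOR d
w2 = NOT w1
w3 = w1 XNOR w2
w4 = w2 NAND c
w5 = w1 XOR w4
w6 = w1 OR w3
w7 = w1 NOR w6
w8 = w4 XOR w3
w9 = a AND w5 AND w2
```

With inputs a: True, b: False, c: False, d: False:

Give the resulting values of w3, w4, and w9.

w3 = False; w4 = True; w9 = False

w1 = b NOR d = False NOR False = True
w2 = NOT w1 = NOT True = False
w3 = w1 XNOR w2 = True XNOR False = False
w4 = w2 NAND c = False NAND False = True
w5 = w1 XOR w4 = True XOR True = False
w9 = a AND w5 AND w2 = True AND False AND False = False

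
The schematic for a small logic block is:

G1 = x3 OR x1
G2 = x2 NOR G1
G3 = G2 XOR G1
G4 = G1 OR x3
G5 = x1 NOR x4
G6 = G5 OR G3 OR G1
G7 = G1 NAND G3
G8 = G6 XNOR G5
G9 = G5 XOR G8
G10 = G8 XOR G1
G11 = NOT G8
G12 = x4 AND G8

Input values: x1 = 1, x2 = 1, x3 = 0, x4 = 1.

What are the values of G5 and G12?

G1 = x3 OR x1 = 0 OR 1 = 1
G2 = x2 NOR G1 = 1 NOR 1 = 0
G3 = G2 XOR G1 = 0 XOR 1 = 1
G5 = x1 NOR x4 = 1 NOR 1 = 0
G6 = G5 OR G3 OR G1 = 0 OR 1 OR 1 = 1
G8 = G6 XNOR G5 = 1 XNOR 0 = 0
G12 = x4 AND G8 = 1 AND 0 = 0

G5 = 0, G12 = 0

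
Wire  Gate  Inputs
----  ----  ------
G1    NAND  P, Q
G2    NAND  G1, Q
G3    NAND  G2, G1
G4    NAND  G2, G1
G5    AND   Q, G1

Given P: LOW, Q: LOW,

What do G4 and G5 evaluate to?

G4 = LOW, G5 = LOW

G1 = P NAND Q = LOW NAND LOW = HIGH
G2 = G1 NAND Q = HIGH NAND LOW = HIGH
G4 = G2 NAND G1 = HIGH NAND HIGH = LOW
G5 = Q AND G1 = LOW AND HIGH = LOW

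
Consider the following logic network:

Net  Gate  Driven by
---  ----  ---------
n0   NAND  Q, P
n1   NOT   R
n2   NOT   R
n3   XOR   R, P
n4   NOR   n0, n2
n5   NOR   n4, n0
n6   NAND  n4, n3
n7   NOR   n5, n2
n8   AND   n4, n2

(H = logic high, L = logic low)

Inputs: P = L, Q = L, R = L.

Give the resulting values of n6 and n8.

n6 = H, n8 = L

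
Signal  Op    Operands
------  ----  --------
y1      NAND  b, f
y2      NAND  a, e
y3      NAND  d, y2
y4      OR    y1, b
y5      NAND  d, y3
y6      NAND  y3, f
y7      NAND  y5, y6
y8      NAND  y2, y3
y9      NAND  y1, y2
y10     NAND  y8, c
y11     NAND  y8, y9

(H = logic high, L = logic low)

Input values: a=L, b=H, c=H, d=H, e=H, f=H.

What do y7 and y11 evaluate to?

y1 = b NAND f = H NAND H = L
y2 = a NAND e = L NAND H = H
y3 = d NAND y2 = H NAND H = L
y5 = d NAND y3 = H NAND L = H
y6 = y3 NAND f = L NAND H = H
y7 = y5 NAND y6 = H NAND H = L
y8 = y2 NAND y3 = H NAND L = H
y9 = y1 NAND y2 = L NAND H = H
y11 = y8 NAND y9 = H NAND H = L

y7 = L  y11 = L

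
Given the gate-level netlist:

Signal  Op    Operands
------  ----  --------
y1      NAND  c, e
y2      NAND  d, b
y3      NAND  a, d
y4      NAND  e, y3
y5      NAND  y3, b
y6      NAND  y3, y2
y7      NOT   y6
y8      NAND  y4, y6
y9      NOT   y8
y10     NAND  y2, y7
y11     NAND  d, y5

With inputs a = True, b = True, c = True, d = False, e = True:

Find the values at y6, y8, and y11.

y6 = False, y8 = True, y11 = True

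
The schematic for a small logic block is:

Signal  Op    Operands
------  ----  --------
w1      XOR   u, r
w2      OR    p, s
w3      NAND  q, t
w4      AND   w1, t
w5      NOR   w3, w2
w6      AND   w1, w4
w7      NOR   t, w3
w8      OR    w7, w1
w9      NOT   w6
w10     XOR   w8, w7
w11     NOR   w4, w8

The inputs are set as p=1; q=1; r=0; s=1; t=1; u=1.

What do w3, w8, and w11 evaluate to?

w3 = 0, w8 = 1, w11 = 0

w1 = u XOR r = 1 XOR 0 = 1
w3 = q NAND t = 1 NAND 1 = 0
w4 = w1 AND t = 1 AND 1 = 1
w7 = t NOR w3 = 1 NOR 0 = 0
w8 = w7 OR w1 = 0 OR 1 = 1
w11 = w4 NOR w8 = 1 NOR 1 = 0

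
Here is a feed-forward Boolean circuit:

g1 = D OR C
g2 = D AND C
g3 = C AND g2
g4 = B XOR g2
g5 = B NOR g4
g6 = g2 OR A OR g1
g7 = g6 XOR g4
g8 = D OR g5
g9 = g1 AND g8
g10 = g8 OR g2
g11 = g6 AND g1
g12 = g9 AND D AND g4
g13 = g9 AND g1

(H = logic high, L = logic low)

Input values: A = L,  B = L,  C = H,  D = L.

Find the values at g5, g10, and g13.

g5 = H  g10 = H  g13 = H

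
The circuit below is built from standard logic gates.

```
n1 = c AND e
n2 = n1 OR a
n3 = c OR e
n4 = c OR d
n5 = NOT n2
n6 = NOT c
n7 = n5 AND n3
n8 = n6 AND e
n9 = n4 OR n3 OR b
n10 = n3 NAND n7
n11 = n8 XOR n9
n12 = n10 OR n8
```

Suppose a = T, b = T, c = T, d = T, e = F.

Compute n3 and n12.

n1 = c AND e = T AND F = F
n2 = n1 OR a = F OR T = T
n3 = c OR e = T OR F = T
n5 = NOT n2 = NOT T = F
n6 = NOT c = NOT T = F
n7 = n5 AND n3 = F AND T = F
n8 = n6 AND e = F AND F = F
n10 = n3 NAND n7 = T NAND F = T
n12 = n10 OR n8 = T OR F = T

n3 = T; n12 = T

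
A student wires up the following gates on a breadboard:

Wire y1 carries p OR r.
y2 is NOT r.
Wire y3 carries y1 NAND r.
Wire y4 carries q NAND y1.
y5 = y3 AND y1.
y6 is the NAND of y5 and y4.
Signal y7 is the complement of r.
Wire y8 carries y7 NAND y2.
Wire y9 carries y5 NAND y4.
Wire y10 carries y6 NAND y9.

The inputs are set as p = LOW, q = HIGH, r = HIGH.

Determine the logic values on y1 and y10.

y1 = p OR r = LOW OR HIGH = HIGH
y3 = y1 NAND r = HIGH NAND HIGH = LOW
y4 = q NAND y1 = HIGH NAND HIGH = LOW
y5 = y3 AND y1 = LOW AND HIGH = LOW
y6 = y5 NAND y4 = LOW NAND LOW = HIGH
y9 = y5 NAND y4 = LOW NAND LOW = HIGH
y10 = y6 NAND y9 = HIGH NAND HIGH = LOW

y1 = HIGH  y10 = LOW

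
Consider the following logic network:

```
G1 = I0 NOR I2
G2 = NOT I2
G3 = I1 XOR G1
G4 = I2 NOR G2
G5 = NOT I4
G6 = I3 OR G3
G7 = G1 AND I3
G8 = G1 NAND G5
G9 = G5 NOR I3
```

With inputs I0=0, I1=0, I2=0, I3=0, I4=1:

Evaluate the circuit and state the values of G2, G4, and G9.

G2 = 1, G4 = 0, G9 = 1

G2 = NOT I2 = NOT 0 = 1
G4 = I2 NOR G2 = 0 NOR 1 = 0
G5 = NOT I4 = NOT 1 = 0
G9 = G5 NOR I3 = 0 NOR 0 = 1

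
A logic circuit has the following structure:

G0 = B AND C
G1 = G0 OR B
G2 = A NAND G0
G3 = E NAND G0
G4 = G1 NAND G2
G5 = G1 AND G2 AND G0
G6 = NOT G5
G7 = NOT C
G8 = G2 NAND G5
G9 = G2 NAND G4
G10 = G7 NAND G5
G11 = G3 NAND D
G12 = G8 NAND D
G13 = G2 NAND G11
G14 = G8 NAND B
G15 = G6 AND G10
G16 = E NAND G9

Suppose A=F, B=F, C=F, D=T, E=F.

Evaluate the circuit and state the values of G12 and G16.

G0 = B AND C = F AND F = F
G1 = G0 OR B = F OR F = F
G2 = A NAND G0 = F NAND F = T
G4 = G1 NAND G2 = F NAND T = T
G5 = G1 AND G2 AND G0 = F AND T AND F = F
G8 = G2 NAND G5 = T NAND F = T
G9 = G2 NAND G4 = T NAND T = F
G12 = G8 NAND D = T NAND T = F
G16 = E NAND G9 = F NAND F = T

G12 = F  G16 = T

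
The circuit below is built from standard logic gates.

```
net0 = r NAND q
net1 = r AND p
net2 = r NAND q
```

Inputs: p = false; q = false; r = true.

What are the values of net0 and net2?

net0 = true  net2 = true

net0 = r NAND q = true NAND false = true
net2 = r NAND q = true NAND false = true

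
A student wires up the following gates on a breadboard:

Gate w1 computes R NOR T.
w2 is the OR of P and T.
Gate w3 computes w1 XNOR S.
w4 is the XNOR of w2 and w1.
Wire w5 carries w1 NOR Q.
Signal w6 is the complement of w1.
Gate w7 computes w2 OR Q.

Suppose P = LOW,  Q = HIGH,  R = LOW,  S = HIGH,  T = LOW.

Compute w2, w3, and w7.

w2 = LOW; w3 = HIGH; w7 = HIGH

w1 = R NOR T = LOW NOR LOW = HIGH
w2 = P OR T = LOW OR LOW = LOW
w3 = w1 XNOR S = HIGH XNOR HIGH = HIGH
w7 = w2 OR Q = LOW OR HIGH = HIGH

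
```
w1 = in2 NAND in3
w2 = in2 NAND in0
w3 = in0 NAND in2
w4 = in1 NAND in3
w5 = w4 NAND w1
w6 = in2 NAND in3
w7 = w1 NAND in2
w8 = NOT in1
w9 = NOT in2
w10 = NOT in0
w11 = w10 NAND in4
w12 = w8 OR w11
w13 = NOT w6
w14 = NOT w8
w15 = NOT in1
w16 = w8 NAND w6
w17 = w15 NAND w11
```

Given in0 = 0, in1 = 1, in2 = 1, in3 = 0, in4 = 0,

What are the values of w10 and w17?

w10 = 1, w17 = 1

w10 = NOT in0 = NOT 0 = 1
w11 = w10 NAND in4 = 1 NAND 0 = 1
w15 = NOT in1 = NOT 1 = 0
w17 = w15 NAND w11 = 0 NAND 1 = 1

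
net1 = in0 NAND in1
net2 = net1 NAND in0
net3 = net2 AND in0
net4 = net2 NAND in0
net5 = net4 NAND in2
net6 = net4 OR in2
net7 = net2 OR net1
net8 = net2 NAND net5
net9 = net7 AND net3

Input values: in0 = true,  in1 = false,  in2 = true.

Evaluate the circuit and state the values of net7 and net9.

net7 = true  net9 = false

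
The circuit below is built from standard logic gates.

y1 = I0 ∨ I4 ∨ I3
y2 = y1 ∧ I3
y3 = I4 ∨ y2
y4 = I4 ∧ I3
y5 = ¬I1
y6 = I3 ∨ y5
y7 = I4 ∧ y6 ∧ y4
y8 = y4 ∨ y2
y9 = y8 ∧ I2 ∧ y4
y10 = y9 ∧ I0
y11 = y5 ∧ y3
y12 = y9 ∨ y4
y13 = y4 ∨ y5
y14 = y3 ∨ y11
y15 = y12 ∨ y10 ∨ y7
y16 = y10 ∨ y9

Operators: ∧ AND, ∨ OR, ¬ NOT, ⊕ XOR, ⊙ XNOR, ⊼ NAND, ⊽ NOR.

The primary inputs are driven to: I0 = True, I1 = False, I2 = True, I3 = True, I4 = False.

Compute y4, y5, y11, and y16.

y4 = False; y5 = True; y11 = True; y16 = False

y1 = I0 OR I4 OR I3 = True OR False OR True = True
y2 = y1 AND I3 = True AND True = True
y3 = I4 OR y2 = False OR True = True
y4 = I4 AND I3 = False AND True = False
y5 = NOT I1 = NOT False = True
y8 = y4 OR y2 = False OR True = True
y9 = y8 AND I2 AND y4 = True AND True AND False = False
y10 = y9 AND I0 = False AND True = False
y11 = y5 AND y3 = True AND True = True
y16 = y10 OR y9 = False OR False = False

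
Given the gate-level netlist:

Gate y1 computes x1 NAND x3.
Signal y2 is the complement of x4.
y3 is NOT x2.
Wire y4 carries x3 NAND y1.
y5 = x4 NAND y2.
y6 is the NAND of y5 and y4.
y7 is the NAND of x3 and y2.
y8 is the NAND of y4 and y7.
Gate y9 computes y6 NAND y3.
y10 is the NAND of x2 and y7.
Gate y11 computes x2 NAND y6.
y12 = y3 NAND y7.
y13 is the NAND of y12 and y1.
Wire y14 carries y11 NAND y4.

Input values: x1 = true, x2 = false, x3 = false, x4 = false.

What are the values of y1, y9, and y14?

y1 = x1 NAND x3 = true NAND false = true
y2 = NOT x4 = NOT false = true
y3 = NOT x2 = NOT false = true
y4 = x3 NAND y1 = false NAND true = true
y5 = x4 NAND y2 = false NAND true = true
y6 = y5 NAND y4 = true NAND true = false
y9 = y6 NAND y3 = false NAND true = true
y11 = x2 NAND y6 = false NAND false = true
y14 = y11 NAND y4 = true NAND true = false

y1 = true, y9 = true, y14 = false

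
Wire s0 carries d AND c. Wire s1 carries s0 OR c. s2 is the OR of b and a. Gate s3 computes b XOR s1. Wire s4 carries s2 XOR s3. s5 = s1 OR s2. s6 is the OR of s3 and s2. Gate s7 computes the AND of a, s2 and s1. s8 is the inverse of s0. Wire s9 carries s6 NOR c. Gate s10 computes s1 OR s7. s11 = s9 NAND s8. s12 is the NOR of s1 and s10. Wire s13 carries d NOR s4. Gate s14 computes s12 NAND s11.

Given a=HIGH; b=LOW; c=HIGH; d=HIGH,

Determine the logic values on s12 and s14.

s12 = LOW  s14 = HIGH

s0 = d AND c = HIGH AND HIGH = HIGH
s1 = s0 OR c = HIGH OR HIGH = HIGH
s2 = b OR a = LOW OR HIGH = HIGH
s3 = b XOR s1 = LOW XOR HIGH = HIGH
s6 = s3 OR s2 = HIGH OR HIGH = HIGH
s7 = a AND s2 AND s1 = HIGH AND HIGH AND HIGH = HIGH
s8 = NOT s0 = NOT HIGH = LOW
s9 = s6 NOR c = HIGH NOR HIGH = LOW
s10 = s1 OR s7 = HIGH OR HIGH = HIGH
s11 = s9 NAND s8 = LOW NAND LOW = HIGH
s12 = s1 NOR s10 = HIGH NOR HIGH = LOW
s14 = s12 NAND s11 = LOW NAND HIGH = HIGH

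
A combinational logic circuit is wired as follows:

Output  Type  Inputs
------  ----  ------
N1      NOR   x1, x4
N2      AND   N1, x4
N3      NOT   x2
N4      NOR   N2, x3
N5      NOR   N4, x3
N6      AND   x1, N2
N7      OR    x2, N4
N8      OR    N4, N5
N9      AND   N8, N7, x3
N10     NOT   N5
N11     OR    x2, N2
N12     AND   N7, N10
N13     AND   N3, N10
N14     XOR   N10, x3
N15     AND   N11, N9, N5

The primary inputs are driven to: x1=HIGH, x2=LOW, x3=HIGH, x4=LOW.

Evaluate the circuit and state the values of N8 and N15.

N1 = x1 NOR x4 = HIGH NOR LOW = LOW
N2 = N1 AND x4 = LOW AND LOW = LOW
N4 = N2 NOR x3 = LOW NOR HIGH = LOW
N5 = N4 NOR x3 = LOW NOR HIGH = LOW
N7 = x2 OR N4 = LOW OR LOW = LOW
N8 = N4 OR N5 = LOW OR LOW = LOW
N9 = N8 AND N7 AND x3 = LOW AND LOW AND HIGH = LOW
N11 = x2 OR N2 = LOW OR LOW = LOW
N15 = N11 AND N9 AND N5 = LOW AND LOW AND LOW = LOW

N8 = LOW; N15 = LOW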